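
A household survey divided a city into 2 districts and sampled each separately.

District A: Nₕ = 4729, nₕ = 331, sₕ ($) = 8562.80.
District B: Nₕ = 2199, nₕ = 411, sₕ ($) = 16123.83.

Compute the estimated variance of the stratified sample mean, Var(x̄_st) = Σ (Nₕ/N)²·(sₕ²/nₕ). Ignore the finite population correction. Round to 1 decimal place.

166939.0

N = 6928; Wₕ = Nₕ/N.
district A: (4729/6928)²·8562.80²/331 = 103211.1167
district B: (2199/6928)²·16123.83²/411 = 63727.8549
Sum = 166938.9716 → 166939.0.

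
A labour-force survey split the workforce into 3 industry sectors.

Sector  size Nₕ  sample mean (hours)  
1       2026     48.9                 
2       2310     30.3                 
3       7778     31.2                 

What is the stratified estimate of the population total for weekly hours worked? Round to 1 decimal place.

1: 2026·48.9 = 99071.4
2: 2310·30.3 = 69993
3: 7778·31.2 = 242673.6
τ̂ = Σ Nₕx̄ₕ = 411738.0.

411738.0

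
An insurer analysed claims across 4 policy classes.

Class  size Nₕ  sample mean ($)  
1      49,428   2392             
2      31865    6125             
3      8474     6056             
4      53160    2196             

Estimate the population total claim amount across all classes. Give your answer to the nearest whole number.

481462805

1: 49428·2392 = 118231776
2: 31865·6125 = 195173125
3: 8474·6056 = 51318544
4: 53160·2196 = 116739360
τ̂ = Σ Nₕx̄ₕ = 481462805.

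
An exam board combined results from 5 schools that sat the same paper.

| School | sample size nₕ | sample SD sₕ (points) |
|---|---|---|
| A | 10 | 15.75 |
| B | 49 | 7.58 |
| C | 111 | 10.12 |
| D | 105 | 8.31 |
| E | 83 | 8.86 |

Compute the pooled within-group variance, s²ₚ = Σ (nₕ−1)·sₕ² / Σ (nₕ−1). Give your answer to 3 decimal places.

84.631

A: (10−1)·15.75² = 9·248.0625 = 2232.5625
B: (49−1)·7.58² = 48·57.4564 = 2757.9072
C: (111−1)·10.12² = 110·102.4144 = 11265.584
D: (105−1)·8.31² = 104·69.0561 = 7181.8344
E: (83−1)·8.86² = 82·78.4996 = 6436.9672
Numerator = 29874.8553; denominator = Σ(nₕ−1) = 353.
s²ₚ = 29874.8553/353 = 84.63132... → 84.631.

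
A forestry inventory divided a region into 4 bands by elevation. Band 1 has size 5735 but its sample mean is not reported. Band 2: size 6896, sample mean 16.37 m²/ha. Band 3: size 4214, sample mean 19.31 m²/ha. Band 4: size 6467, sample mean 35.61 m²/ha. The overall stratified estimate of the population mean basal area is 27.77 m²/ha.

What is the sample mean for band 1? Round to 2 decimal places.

38.85

N = 5735 + 6896 + 4214 + 6467 = 23312.
Overall total = μ·N = 27.77·23312 = 647374.24.
Subtract the known strata: 6896·16.37 + 4214·19.31 + 6467·35.61 = 424549.73.
Remaining total for band 1: 647374.24 − 424549.73 = 222824.51.
Divide by its size: 222824.51 / 5735 = 38.8534... → 38.85.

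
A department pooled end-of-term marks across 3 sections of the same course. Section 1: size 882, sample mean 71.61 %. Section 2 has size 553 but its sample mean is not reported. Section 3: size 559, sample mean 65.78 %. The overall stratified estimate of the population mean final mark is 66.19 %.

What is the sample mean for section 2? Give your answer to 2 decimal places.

N = 882 + 553 + 559 = 1994.
Overall total = μ·N = 66.19·1994 = 131982.86.
Subtract the known strata: 882·71.61 + 559·65.78 = 99931.04.
Remaining total for section 2: 131982.86 − 99931.04 = 32051.82.
Divide by its size: 32051.82 / 553 = 57.9599... → 57.96.

57.96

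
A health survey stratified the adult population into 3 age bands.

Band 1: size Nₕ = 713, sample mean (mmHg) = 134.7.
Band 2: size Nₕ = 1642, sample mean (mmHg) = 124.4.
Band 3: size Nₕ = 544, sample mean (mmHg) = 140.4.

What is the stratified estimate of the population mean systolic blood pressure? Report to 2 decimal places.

N = 2899; weights Wₕ = Nₕ/N = (0.2459, 0.5664, 0.1877).
x̄_st = Σ Wₕ·x̄ₕ = 0.2459·134.7 + 0.5664·124.4 + 0.1877·140.4 ≈ 129.9357...
→ 129.94.

129.94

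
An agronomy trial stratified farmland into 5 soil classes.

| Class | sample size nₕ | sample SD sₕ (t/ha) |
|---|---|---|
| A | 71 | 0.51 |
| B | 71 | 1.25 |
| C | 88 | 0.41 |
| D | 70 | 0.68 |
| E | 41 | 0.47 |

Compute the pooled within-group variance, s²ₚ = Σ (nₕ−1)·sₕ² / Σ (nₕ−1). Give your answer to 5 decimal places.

Degrees of freedom: 70 + 70 + 87 + 69 + 40 = 336.
Σ(nₕ−1)sₕ² = 70·0.2601 + 70·1.5625 + 87·0.1681 + 69·0.4624 + 40·0.2209 = 182.9483.
s²ₚ = 182.9483 / 336 = 0.5444890... → 0.54449.

0.54449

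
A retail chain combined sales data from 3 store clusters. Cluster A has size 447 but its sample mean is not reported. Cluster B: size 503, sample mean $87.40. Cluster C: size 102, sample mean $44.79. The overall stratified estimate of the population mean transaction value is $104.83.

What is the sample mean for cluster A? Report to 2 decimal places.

N = 447 + 503 + 102 = 1052.
Overall total = μ·N = 104.83·1052 = 110281.16.
Subtract the known strata: 503·87.40 + 102·44.79 = 48530.78.
Remaining total for cluster A: 110281.16 − 48530.78 = 61750.38.
Divide by its size: 61750.38 / 447 = 138.1440... → 138.14.

138.14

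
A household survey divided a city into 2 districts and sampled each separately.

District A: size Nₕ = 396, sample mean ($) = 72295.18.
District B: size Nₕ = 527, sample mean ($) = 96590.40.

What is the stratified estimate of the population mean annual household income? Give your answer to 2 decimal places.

86166.88

N = 396 + 527 = 923.
The stratified mean weights each stratum mean by its population share Nₕ/N.
Σ Nₕx̄ₕ = 396·72295.18 + 527·96590.40 = 28628891.28 + 50903140.8 = 79532032.08.
Divide by N: 79532032.08 / 923 = 86166.8820... → 86166.88.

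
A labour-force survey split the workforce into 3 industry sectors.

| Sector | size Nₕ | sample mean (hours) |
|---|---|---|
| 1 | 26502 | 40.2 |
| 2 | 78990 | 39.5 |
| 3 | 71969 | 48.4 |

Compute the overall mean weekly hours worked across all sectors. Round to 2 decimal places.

x̄_st = (Σ Nₕx̄ₕ) / (Σ Nₕ) = (26502·40.2 + 78990·39.5 + 71969·48.4) / 177461
= 7668785 / 177461 = 43.2139... → 43.21.

43.21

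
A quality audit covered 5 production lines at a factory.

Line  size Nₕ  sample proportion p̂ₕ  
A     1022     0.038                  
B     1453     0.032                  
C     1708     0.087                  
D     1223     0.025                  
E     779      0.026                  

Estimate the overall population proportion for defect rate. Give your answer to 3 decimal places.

Wₕ = Nₕ/N with N = 6185: 0.1652, 0.2349, 0.2762, 0.1977, 0.1259.
p̂_st = 0.1652·0.038 + 0.2349·0.032 + 0.2762·0.087 + 0.1977·0.025 + 0.1259·0.026 ≈ 0.04604... → 0.046.

0.046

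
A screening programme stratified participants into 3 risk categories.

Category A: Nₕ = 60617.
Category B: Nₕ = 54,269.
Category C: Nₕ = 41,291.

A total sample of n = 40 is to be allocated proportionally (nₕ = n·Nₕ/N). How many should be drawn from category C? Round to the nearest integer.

11

Share of category C = 41291/156177 = 0.26439.
Allocate 40 × 0.26439 = 10.575... → 11.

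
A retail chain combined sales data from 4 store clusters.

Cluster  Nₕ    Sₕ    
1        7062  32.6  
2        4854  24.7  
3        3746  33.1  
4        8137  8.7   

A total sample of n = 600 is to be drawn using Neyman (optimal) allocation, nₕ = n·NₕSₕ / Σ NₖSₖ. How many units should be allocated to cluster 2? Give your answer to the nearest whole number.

1: NₕSₕ = 7062·32.6 = 230221.2
2: NₕSₕ = 4854·24.7 = 119893.8
3: NₕSₕ = 3746·33.1 = 123992.6
4: NₕSₕ = 8137·8.7 = 70791.9
Σ NₕSₕ = 544899.5.
n_2 = 600·119893.8/544899.5 = 132.018... → 132.

132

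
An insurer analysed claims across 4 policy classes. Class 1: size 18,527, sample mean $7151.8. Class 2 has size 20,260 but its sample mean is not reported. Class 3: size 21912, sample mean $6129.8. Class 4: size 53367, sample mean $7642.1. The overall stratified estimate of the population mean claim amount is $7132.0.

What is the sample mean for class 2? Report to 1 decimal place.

Σ Nₕx̄ₕ = N·μ, so 20260·x̄_2 = 114066·7132.0 − (18527·7151.8 + 21912·6129.8 + 53367·7642.1).
= 813518712 − 674653526.9 = 138865185.1.
x̄_2 = 138865185.1 / 20260 = 6854.155... → 6854.2.

6854.2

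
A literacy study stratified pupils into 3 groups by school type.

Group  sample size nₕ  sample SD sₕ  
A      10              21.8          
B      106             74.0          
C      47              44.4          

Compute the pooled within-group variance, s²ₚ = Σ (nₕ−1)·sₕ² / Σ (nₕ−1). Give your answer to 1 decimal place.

A: (10−1)·21.8² = 9·475.24 = 4277.16
B: (106−1)·74.0² = 105·5476 = 574980
C: (47−1)·44.4² = 46·1971.36 = 90682.56
Numerator = 669939.72; denominator = Σ(nₕ−1) = 160.
s²ₚ = 669939.72/160 = 4187.123... → 4187.1.

4187.1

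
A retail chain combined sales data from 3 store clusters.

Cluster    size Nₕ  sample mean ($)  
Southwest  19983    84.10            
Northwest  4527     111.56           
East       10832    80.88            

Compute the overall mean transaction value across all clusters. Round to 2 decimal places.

N = 35342; weights Wₕ = Nₕ/N = (0.5654, 0.1281, 0.3065).
x̄_st = Σ Wₕ·x̄ₕ = 0.5654·84.10 + 0.1281·111.56 + 0.3065·80.88 ≈ 86.6305...
→ 86.63.

86.63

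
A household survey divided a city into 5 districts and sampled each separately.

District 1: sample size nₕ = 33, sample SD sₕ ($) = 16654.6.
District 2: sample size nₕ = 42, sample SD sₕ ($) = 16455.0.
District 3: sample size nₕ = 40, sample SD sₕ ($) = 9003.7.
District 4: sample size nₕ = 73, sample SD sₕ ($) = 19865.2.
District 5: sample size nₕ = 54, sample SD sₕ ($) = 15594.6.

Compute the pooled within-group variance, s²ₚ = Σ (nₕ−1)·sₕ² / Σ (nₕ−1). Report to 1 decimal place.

271904239.7

Degrees of freedom: 32 + 41 + 39 + 72 + 53 = 237.
Σ(nₕ−1)sₕ² = 32·277375701.16 + 41·270767025 + 39·81066613.69 + 72·394626171.04 + 53·243191549.16 = 64441304816.39.
s²ₚ = 64441304816.39 / 237 = 271904239.732... → 271904239.7.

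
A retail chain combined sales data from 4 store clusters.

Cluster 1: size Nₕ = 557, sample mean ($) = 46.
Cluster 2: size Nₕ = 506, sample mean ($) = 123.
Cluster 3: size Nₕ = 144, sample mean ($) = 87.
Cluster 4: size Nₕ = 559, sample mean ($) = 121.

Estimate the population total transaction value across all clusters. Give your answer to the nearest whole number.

Population total = Σ Nₕ·x̄ₕ (each stratum's size times its mean).
557·46 + 506·123 + 144·87 + 559·121 = 25622 + 62238 + 12528 + 67639 = 168027.

168027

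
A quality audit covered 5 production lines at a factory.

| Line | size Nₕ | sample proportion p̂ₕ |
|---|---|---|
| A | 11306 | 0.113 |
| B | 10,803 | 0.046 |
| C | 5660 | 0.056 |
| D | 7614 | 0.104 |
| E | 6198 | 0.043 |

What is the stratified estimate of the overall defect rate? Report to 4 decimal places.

0.0758

N = 11306 + 10803 + 5660 + 7614 + 6198 = 41581.
Overall proportion = Σ (Nₕ/N)·p̂ₕ.
Σ Nₕp̂ₕ = 1277.578 + 496.938 + 316.96 + 791.856 + 266.514 = 3149.846.
3149.846 / 41581 = 0.075752... → 0.0758.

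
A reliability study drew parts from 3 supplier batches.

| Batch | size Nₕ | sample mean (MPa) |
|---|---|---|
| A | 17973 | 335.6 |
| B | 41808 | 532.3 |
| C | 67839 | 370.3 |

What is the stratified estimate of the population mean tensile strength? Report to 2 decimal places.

x̄_st = (Σ Nₕx̄ₕ) / (Σ Nₕ) = (17973·335.6 + 41808·532.3 + 67839·370.3) / 127620
= 53406918.9 / 127620 = 418.4839... → 418.48.

418.48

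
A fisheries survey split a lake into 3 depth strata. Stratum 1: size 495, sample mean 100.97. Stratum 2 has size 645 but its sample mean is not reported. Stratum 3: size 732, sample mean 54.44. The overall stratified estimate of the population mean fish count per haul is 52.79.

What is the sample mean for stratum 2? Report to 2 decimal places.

13.94

N = 495 + 645 + 732 = 1872.
Overall total = μ·N = 52.79·1872 = 98822.88.
Subtract the known strata: 495·100.97 + 732·54.44 = 89830.23.
Remaining total for stratum 2: 98822.88 − 89830.23 = 8992.65.
Divide by its size: 8992.65 / 645 = 13.9421... → 13.94.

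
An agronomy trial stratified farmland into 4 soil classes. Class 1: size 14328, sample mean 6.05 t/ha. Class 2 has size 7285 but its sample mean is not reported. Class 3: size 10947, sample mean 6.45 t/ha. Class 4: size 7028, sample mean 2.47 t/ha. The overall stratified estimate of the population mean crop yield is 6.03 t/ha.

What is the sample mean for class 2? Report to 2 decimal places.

Σ Nₕx̄ₕ = N·μ, so 7285·x̄_2 = 39588·6.03 − (14328·6.05 + 10947·6.45 + 7028·2.47).
= 238715.64 − 174651.71 = 64063.93.
x̄_2 = 64063.93 / 7285 = 8.7940... → 8.79.

8.79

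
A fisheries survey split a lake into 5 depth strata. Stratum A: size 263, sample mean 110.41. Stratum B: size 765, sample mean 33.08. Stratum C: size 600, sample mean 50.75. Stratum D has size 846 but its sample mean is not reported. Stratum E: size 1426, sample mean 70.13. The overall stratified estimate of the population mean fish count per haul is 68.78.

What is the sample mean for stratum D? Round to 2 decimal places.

N = 263 + 765 + 600 + 846 + 1426 = 3900.
Overall total = μ·N = 68.78·3900 = 268242.
Subtract the known strata: 263·110.41 + 765·33.08 + 600·50.75 + 1426·70.13 = 184799.41.
Remaining total for stratum D: 268242 − 184799.41 = 83442.59.
Divide by its size: 83442.59 / 846 = 98.6319... → 98.63.

98.63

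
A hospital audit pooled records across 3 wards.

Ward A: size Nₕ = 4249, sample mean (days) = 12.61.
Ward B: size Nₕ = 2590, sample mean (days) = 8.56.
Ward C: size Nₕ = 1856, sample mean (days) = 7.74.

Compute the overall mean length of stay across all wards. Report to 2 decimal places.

10.36

N = 8695; weights Wₕ = Nₕ/N = (0.4887, 0.2979, 0.2135).
x̄_st = Σ Wₕ·x̄ₕ = 0.4887·12.61 + 0.2979·8.56 + 0.2135·7.74 ≈ 10.3641...
→ 10.36.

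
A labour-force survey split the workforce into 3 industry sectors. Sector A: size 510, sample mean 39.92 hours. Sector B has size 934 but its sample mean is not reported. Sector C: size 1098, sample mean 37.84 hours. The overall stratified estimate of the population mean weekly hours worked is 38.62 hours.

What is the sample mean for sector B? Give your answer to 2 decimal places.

N = 510 + 934 + 1098 = 2542.
Overall total = μ·N = 38.62·2542 = 98172.04.
Subtract the known strata: 510·39.92 + 1098·37.84 = 61907.52.
Remaining total for sector B: 98172.04 − 61907.52 = 36264.52.
Divide by its size: 36264.52 / 934 = 38.8271... → 38.83.

38.83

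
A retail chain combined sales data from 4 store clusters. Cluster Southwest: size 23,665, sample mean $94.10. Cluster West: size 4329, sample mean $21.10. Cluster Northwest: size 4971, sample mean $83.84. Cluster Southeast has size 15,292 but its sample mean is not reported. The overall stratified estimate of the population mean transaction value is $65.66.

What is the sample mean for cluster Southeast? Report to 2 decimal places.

Σ Nₕx̄ₕ = N·μ, so 15292·x̄_Southeast = 48257·65.66 − (23665·94.10 + 4329·21.10 + 4971·83.84).
= 3168554.62 − 2734987.04 = 433567.58.
x̄_Southeast = 433567.58 / 15292 = 28.3526... → 28.35.

28.35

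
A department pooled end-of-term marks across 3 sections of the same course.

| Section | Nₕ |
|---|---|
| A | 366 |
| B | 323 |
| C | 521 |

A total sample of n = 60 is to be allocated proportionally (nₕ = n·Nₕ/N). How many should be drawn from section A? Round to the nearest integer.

18

Share of section A = 366/1210 = 0.30248.
Allocate 60 × 0.30248 = 18.149... → 18.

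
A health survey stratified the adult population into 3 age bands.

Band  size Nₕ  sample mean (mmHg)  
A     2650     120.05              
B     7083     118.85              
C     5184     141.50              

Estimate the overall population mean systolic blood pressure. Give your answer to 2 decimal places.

x̄_st = (Σ Nₕx̄ₕ) / (Σ Nₕ) = (2650·120.05 + 7083·118.85 + 5184·141.50) / 14917
= 1893483.05 / 14917 = 126.9346... → 126.93.

126.93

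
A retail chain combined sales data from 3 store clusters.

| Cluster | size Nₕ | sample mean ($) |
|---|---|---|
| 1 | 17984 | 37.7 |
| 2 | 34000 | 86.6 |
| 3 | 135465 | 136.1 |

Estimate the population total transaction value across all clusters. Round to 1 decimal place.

22059183.3

1: 17984·37.7 = 677996.8
2: 34000·86.6 = 2944400
3: 135465·136.1 = 18436786.5
τ̂ = Σ Nₕx̄ₕ = 22059183.3.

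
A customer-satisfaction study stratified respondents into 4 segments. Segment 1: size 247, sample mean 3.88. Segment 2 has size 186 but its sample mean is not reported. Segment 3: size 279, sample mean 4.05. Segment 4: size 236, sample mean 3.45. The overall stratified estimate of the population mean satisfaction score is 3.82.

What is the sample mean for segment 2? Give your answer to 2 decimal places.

3.86

Σ Nₕx̄ₕ = N·μ, so 186·x̄_2 = 948·3.82 − (247·3.88 + 279·4.05 + 236·3.45).
= 3621.36 − 2902.51 = 718.85.
x̄_2 = 718.85 / 186 = 3.8648... → 3.86.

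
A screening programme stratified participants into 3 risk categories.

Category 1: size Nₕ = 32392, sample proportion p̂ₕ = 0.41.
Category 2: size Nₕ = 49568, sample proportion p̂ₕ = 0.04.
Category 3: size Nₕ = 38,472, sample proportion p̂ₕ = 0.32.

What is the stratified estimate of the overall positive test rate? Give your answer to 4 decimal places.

N = 32392 + 49568 + 38472 = 120432.
Overall proportion = Σ (Nₕ/N)·p̂ₕ.
Σ Nₕp̂ₕ = 13280.72 + 1982.72 + 12311.04 = 27574.48.
27574.48 / 120432 = 0.228963... → 0.2290.

0.2290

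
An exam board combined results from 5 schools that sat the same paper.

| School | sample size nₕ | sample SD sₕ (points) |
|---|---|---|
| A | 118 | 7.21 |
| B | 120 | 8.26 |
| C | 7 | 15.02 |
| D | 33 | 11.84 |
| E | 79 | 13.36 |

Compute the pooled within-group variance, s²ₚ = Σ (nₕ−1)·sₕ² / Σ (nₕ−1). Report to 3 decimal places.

Degrees of freedom: 117 + 119 + 6 + 32 + 78 = 352.
Σ(nₕ−1)sₕ² = 117·51.9841 + 119·68.2276 + 6·225.6004 + 32·140.1856 + 78·178.4896 = 33962.9545.
s²ₚ = 33962.9545 / 352 = 96.48567... → 96.486.

96.486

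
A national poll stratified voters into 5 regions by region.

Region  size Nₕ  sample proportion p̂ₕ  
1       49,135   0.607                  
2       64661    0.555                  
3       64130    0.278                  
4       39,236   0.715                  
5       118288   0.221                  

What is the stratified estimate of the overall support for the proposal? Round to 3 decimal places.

0.411

N = 49135 + 64661 + 64130 + 39236 + 118288 = 335450.
Overall proportion = Σ (Nₕ/N)·p̂ₕ.
Σ Nₕp̂ₕ = 29824.945 + 35886.855 + 17828.14 + 28053.74 + 26141.648 = 137735.328.
137735.328 / 335450 = 0.41060... → 0.411.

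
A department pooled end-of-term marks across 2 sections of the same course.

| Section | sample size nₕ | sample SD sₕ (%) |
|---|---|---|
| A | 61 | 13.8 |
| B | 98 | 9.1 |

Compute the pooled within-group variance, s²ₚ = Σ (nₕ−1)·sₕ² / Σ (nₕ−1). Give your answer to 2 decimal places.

123.94

Degrees of freedom: 60 + 97 = 157.
Σ(nₕ−1)sₕ² = 60·190.44 + 97·82.81 = 19458.97.
s²ₚ = 19458.97 / 157 = 123.9425... → 123.94.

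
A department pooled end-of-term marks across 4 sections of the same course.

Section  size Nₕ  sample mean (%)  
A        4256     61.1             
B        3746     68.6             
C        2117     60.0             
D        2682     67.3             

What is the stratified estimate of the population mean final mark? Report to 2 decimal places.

x̄_st = (Σ Nₕx̄ₕ) / (Σ Nₕ) = (4256·61.1 + 3746·68.6 + 2117·60.0 + 2682·67.3) / 12801
= 824535.8 / 12801 = 64.4118... → 64.41.

64.41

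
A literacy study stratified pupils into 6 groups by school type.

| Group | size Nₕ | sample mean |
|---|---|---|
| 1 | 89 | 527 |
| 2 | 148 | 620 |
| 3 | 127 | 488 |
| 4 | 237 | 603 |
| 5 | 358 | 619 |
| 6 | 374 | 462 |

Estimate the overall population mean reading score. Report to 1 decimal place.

x̄_st = (Σ Nₕx̄ₕ) / (Σ Nₕ) = (89·527 + 148·620 + 127·488 + 237·603 + 358·619 + 374·462) / 1333
= 737940 / 1333 = 553.593... → 553.6.

553.6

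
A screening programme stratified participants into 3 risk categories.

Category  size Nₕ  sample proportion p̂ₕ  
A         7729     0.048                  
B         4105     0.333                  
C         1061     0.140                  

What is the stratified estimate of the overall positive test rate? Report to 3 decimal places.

N = 7729 + 4105 + 1061 = 12895.
Overall proportion = Σ (Nₕ/N)·p̂ₕ.
Σ Nₕp̂ₕ = 370.992 + 1366.965 + 148.54 = 1886.497.
1886.497 / 12895 = 0.14630... → 0.146.

0.146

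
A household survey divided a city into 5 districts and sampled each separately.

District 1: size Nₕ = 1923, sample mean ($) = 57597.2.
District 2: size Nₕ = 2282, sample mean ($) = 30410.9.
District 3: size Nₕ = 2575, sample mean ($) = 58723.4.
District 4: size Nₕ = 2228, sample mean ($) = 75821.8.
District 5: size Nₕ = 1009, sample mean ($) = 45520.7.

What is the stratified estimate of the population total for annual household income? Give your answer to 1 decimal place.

546231201.1

Population total = Σ Nₕ·x̄ₕ (each stratum's size times its mean).
1923·57597.2 + 2282·30410.9 + 2575·58723.4 + 2228·75821.8 + 1009·45520.7 = 110759415.6 + 69397673.8 + 151212755 + 168930970.4 + 45930386.3 = 546231201.1.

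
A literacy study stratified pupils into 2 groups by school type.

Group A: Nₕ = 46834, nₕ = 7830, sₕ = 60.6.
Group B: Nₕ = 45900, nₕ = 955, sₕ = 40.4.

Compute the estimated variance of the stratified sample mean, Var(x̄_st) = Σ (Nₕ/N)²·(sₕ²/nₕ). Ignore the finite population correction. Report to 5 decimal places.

0.53833

N = 92734. Term for each stratum: Wₕ²sₕ²/nₕ.
Var(x̄_st) = 0.11962667 + 0.41870365 = 0.53833031 → 0.53833.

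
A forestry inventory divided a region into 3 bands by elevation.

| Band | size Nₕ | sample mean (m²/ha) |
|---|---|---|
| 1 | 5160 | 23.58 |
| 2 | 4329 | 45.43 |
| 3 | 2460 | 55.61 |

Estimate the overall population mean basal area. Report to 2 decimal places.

38.09

x̄_st = (Σ Nₕx̄ₕ) / (Σ Nₕ) = (5160·23.58 + 4329·45.43 + 2460·55.61) / 11949
= 455139.87 / 11949 = 38.0902... → 38.09.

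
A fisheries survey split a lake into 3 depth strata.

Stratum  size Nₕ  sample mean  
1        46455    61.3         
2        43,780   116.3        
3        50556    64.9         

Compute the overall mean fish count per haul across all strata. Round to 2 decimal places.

N = 140791; weights Wₕ = Nₕ/N = (0.3300, 0.3110, 0.3591).
x̄_st = Σ Wₕ·x̄ₕ = 0.3300·61.3 + 0.3110·116.3 + 0.3591·64.9 ≈ 79.6954...
→ 79.70.

79.70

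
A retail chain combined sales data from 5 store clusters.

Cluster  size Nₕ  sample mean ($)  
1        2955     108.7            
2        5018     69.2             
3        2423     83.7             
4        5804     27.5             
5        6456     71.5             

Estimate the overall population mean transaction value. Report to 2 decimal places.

65.88

x̄_st = (Σ Nₕx̄ₕ) / (Σ Nₕ) = (2955·108.7 + 5018·69.2 + 2423·83.7 + 5804·27.5 + 6456·71.5) / 22656
= 1492473.2 / 22656 = 65.8754... → 65.88.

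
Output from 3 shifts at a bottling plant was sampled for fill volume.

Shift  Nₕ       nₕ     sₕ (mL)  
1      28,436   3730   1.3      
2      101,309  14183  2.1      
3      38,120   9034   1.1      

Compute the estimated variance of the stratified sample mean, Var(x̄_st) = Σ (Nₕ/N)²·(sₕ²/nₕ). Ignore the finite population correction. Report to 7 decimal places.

N = 167865; Wₕ = Nₕ/N.
shift 1: (28436/167865)²·1.3²/3730 = 0.0000130015
shift 2: (101309/167865)²·2.1²/14183 = 0.0001132521
shift 3: (38120/167865)²·1.1²/9034 = 0.0000069070
Sum = 0.0001331606 → 0.0001332.

0.0001332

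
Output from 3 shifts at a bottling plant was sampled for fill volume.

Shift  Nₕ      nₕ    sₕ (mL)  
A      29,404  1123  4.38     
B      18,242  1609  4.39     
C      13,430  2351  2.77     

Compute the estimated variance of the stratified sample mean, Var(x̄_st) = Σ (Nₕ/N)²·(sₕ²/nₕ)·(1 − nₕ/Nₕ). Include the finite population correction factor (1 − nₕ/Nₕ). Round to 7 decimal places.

0.0049127

N = 61076; Wₕ = Nₕ/N.
shift A: (29404/61076)²·4.38²/1123·(1 − 1123/29404) = 0.0038082765
shift B: (18242/61076)²·4.39²/1609·(1 − 1609/18242) = 0.0009742600
shift C: (13430/61076)²·2.77²/2351·(1 − 2351/13430) = 0.0001301794
Sum = 0.0049127158 → 0.0049127.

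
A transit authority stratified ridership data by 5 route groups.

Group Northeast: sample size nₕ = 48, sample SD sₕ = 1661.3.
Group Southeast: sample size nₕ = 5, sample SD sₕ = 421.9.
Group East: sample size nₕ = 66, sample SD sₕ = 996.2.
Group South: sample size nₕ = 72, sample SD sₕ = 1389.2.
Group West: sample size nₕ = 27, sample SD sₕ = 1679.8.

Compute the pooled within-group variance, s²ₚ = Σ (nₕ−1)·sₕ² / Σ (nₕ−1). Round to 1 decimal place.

1902916.6

Degrees of freedom: 47 + 4 + 65 + 71 + 26 = 213.
Σ(nₕ−1)sₕ² = 47·2759917.69 + 4·177999.61 + 65·992414.44 + 71·1929876.64 + 26·2821728.04 = 405321238.95.
s²ₚ = 405321238.95 / 213 = 1902916.615... → 1902916.6.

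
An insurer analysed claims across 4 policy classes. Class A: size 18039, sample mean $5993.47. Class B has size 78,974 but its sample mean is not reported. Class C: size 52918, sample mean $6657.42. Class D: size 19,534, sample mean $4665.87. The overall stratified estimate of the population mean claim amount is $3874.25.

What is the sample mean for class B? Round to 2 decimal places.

Σ Nₕx̄ₕ = N·μ, so 78974·x̄_B = 169465·3874.25 − (18039·5993.47 + 52918·6657.42 + 19534·4665.87).
= 656549776.25 − 551556661.47 = 104993114.78.
x̄_B = 104993114.78 / 78974 = 1329.4643... → 1329.46.

1329.46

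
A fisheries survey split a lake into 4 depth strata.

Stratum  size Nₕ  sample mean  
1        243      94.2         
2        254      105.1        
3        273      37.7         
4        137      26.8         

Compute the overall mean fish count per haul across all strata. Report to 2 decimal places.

N = 907; weights Wₕ = Nₕ/N = (0.2679, 0.2800, 0.3010, 0.1510).
x̄_st = Σ Wₕ·x̄ₕ = 0.2679·94.2 + 0.2800·105.1 + 0.3010·37.7 + 0.1510·26.8 ≈ 70.0658...
→ 70.07.

70.07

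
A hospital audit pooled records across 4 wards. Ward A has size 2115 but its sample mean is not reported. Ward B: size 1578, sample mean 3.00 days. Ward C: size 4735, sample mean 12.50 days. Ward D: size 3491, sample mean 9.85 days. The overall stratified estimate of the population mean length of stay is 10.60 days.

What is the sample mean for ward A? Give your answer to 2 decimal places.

N = 2115 + 1578 + 4735 + 3491 = 11919.
Overall total = μ·N = 10.60·11919 = 126341.4.
Subtract the known strata: 1578·3.00 + 4735·12.50 + 3491·9.85 = 98307.85.
Remaining total for ward A: 126341.4 − 98307.85 = 28033.55.
Divide by its size: 28033.55 / 2115 = 13.2546... → 13.25.

13.25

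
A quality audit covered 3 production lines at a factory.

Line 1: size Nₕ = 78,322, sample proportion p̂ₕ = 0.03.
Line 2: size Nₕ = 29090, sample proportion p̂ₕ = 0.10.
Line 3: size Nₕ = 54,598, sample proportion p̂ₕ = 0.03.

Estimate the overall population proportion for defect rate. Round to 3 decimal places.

0.043

N = 78322 + 29090 + 54598 = 162010.
Overall proportion = Σ (Nₕ/N)·p̂ₕ.
Σ Nₕp̂ₕ = 2349.66 + 2909 + 1637.94 = 6896.6.
6896.6 / 162010 = 0.04257... → 0.043.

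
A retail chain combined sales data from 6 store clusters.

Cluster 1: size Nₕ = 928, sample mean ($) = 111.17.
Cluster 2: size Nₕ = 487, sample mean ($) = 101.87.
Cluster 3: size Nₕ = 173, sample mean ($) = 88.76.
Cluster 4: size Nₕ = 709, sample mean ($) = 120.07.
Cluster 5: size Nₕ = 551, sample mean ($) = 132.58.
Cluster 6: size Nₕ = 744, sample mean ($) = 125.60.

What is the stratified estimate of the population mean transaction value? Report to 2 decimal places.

116.86

N = 3592; weights Wₕ = Nₕ/N = (0.2584, 0.1356, 0.0482, 0.1974, 0.1534, 0.2071).
x̄_st = Σ Wₕ·x̄ₕ = 0.2584·111.17 + 0.1356·101.87 + 0.0482·88.76 + 0.1974·120.07 + 0.1534·132.58 + 0.2071·125.60 ≈ 116.8596...
→ 116.86.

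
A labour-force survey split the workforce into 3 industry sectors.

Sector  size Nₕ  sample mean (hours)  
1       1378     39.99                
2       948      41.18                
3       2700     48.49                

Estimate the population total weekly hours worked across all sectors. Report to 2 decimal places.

1: 1378·39.99 = 55106.22
2: 948·41.18 = 39038.64
3: 2700·48.49 = 130923
τ̂ = Σ Nₕx̄ₕ = 225067.86.

225067.86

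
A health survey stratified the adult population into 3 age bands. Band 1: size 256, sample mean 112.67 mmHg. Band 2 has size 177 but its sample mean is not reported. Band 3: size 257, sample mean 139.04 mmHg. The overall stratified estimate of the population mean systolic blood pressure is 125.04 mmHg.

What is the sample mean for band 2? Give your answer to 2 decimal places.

122.60

N = 256 + 177 + 257 = 690.
Overall total = μ·N = 125.04·690 = 86277.6.
Subtract the known strata: 256·112.67 + 257·139.04 = 64576.8.
Remaining total for band 2: 86277.6 − 64576.8 = 21700.8.
Divide by its size: 21700.8 / 177 = 122.6034... → 122.60.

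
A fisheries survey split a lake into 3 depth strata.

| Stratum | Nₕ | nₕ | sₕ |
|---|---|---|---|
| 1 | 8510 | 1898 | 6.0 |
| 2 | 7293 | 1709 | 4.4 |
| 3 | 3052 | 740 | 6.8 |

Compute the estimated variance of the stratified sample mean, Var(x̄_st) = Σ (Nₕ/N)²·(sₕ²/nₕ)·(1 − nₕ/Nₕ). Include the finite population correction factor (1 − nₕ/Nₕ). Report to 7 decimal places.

0.0055399

N = 18855; Wₕ = Nₕ/N.
stratum 1: (8510/18855)²·6.0²/1898·(1 − 1898/8510) = 0.0030020341
stratum 2: (7293/18855)²·4.4²/1709·(1 − 1709/7293) = 0.0012976628
stratum 3: (3052/18855)²·6.8²/740·(1 − 740/3052) = 0.0012402390
Sum = 0.0055399359 → 0.0055399.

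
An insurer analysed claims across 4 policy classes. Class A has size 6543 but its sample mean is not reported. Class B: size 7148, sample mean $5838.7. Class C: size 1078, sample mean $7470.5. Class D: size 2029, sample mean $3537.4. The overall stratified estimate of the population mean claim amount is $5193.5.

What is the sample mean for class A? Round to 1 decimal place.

Σ Nₕx̄ₕ = N·μ, so 6543·x̄_A = 16798·5193.5 − (7148·5838.7 + 1078·7470.5 + 2029·3537.4).
= 87240413 − 56965611.2 = 30274801.8.
x̄_A = 30274801.8 / 6543 = 4627.052... → 4627.1.

4627.1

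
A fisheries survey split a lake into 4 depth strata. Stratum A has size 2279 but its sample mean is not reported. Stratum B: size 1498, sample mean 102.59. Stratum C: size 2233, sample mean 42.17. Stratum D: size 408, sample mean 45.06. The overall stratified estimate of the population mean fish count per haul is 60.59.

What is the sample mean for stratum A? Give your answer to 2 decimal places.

53.81

N = 2279 + 1498 + 2233 + 408 = 6418.
Overall total = μ·N = 60.59·6418 = 388866.62.
Subtract the known strata: 1498·102.59 + 2233·42.17 + 408·45.06 = 266229.91.
Remaining total for stratum A: 388866.62 − 266229.91 = 122636.71.
Divide by its size: 122636.71 / 2279 = 53.8116... → 53.81.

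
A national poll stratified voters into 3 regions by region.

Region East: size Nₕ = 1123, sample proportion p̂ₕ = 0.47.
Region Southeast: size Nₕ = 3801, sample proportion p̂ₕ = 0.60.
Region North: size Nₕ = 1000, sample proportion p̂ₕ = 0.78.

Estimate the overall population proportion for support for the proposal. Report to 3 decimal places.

N = 1123 + 3801 + 1000 = 5924.
Overall proportion = Σ (Nₕ/N)·p̂ₕ.
Σ Nₕp̂ₕ = 527.81 + 2280.6 + 780 = 3588.41.
3588.41 / 5924 = 0.60574... → 0.606.

0.606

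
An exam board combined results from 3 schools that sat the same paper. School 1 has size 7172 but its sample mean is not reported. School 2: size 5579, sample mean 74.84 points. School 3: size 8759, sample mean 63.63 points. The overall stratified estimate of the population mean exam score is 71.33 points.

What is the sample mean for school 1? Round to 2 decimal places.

N = 7172 + 5579 + 8759 = 21510.
Overall total = μ·N = 71.33·21510 = 1534308.3.
Subtract the known strata: 5579·74.84 + 8759·63.63 = 974867.53.
Remaining total for school 1: 1534308.3 − 974867.53 = 559440.77.
Divide by its size: 559440.77 / 7172 = 78.0035... → 78.00.

78.00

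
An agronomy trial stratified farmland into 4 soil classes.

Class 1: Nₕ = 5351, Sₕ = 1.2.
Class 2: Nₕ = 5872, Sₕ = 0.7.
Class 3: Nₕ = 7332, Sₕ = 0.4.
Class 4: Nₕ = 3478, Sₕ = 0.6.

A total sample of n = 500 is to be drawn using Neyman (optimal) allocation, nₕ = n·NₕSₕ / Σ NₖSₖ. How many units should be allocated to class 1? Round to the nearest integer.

206

Σ NₕSₕ = 5351·1.2 + 5872·0.7 + 7332·0.4 + 3478·0.6 = 15551.2.
Share for 1: 6421.2/15551.2 = 0.41291.
n_1 = 500 × 0.41291 = 206.454... → 206.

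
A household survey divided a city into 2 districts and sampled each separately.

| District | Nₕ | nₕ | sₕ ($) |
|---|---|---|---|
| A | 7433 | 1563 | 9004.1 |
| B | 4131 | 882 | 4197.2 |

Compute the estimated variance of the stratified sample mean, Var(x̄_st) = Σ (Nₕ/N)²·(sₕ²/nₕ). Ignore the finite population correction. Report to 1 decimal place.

N = 11564; Wₕ = Nₕ/N.
district A: (7433/11564)²·9004.1²/1563 = 21430.5709
district B: (4131/11564)²·4197.2²/882 = 2548.8540
Sum = 23979.4250 → 23979.4.

23979.4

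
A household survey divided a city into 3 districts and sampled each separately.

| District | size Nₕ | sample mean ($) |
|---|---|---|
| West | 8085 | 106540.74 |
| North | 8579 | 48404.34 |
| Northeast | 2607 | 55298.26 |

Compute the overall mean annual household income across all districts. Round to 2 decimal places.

N = 8085 + 8579 + 2607 = 19271.
Weight each subgroup mean by Nₕ/N and sum.
Σ Nₕx̄ₕ = 8085·106540.74 + 8579·48404.34 + 2607·55298.26 = 861381882.9 + 415260832.86 + 144162563.82 = 1420805279.58.
Divide by N: 1420805279.58 / 19271 = 73727.6363... → 73727.64.

73727.64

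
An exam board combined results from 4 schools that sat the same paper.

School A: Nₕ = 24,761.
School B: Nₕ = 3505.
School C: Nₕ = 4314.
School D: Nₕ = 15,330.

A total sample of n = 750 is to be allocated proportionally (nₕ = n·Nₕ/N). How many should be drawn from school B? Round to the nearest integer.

55

Share of school B = 3505/47910 = 0.07316.
Allocate 750 × 0.07316 = 54.869... → 55.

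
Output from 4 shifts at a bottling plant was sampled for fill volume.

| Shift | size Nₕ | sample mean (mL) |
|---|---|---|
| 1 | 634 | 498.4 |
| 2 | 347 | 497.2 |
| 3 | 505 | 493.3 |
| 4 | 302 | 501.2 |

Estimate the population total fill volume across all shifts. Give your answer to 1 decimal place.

888992.9

Population total = Σ Nₕ·x̄ₕ (each stratum's size times its mean).
634·498.4 + 347·497.2 + 505·493.3 + 302·501.2 = 315985.6 + 172528.4 + 249116.5 + 151362.4 = 888992.9.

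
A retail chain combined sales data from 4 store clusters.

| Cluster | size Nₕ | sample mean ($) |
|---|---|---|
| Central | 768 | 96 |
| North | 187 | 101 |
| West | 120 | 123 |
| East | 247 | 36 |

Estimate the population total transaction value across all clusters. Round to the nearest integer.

116267

Central: 768·96 = 73728
North: 187·101 = 18887
West: 120·123 = 14760
East: 247·36 = 8892
τ̂ = Σ Nₕx̄ₕ = 116267.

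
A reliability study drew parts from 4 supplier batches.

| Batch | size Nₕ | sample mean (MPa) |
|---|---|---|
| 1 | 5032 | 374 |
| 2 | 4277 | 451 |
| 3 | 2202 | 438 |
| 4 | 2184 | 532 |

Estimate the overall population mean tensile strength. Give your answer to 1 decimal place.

N = 5032 + 4277 + 2202 + 2184 = 13695.
Overall mean = Σ (Nₕ/N)·x̄ₕ — weight by population share, not a simple average.
Σ Nₕx̄ₕ = 5032·374 + 4277·451 + 2202·438 + 2184·532 = 1881968 + 1928927 + 964476 + 1161888 = 5937259.
Divide by N: 5937259 / 13695 = 433.535... → 433.5.

433.5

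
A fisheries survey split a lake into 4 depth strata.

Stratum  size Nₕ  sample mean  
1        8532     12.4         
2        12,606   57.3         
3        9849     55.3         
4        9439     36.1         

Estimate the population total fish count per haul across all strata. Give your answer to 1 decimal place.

1713518.2

Estimate total by summing Nₕ·x̄ₕ over strata.
8532·12.4 + 12606·57.3 + 9849·55.3 + 9439·36.1 = 105796.8 + 722323.8 + 544649.7 + 340747.9 = 1713518.2.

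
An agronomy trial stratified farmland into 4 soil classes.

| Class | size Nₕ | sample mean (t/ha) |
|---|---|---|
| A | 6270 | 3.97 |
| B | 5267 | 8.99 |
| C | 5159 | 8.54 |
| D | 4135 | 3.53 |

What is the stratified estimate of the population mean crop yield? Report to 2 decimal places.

6.28

x̄_st = (Σ Nₕx̄ₕ) / (Σ Nₕ) = (6270·3.97 + 5267·8.99 + 5159·8.54 + 4135·3.53) / 20831
= 130896.64 / 20831 = 6.2837... → 6.28.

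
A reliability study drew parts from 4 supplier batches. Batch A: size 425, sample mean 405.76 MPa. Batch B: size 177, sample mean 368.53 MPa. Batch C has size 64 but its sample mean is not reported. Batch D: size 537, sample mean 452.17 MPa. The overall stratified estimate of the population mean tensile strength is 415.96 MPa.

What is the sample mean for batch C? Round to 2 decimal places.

311.04

Σ Nₕx̄ₕ = N·μ, so 64·x̄_C = 1203·415.96 − (425·405.76 + 177·368.53 + 537·452.17).
= 500399.88 − 480493.1 = 19906.78.
x̄_C = 19906.78 / 64 = 311.0434... → 311.04.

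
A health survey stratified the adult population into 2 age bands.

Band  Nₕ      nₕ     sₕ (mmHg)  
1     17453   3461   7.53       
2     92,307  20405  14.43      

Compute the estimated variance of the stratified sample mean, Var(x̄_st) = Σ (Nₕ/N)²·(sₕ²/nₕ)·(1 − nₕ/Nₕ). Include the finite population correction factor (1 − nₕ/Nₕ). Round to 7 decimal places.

N = 109760; Wₕ = Nₕ/N.
band 1: (17453/109760)²·7.53²/3461·(1 − 3461/17453) = 0.0003320856
band 2: (92307/109760)²·14.43²/20405·(1 − 20405/92307) = 0.0056219046
Sum = 0.0059539902 → 0.0059540.

0.0059540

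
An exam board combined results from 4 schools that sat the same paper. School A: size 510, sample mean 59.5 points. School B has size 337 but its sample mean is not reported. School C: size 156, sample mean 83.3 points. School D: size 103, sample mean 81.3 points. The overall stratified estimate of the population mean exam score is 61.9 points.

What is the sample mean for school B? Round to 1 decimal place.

Σ Nₕx̄ₕ = N·μ, so 337·x̄_B = 1106·61.9 − (510·59.5 + 156·83.3 + 103·81.3).
= 68461.4 − 51713.7 = 16747.7.
x̄_B = 16747.7 / 337 = 49.696... → 49.7.

49.7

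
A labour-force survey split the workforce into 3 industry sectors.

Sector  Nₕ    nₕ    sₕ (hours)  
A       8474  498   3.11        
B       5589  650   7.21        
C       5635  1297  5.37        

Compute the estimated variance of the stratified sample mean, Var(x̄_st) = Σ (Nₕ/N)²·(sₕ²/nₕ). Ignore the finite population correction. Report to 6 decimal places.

N = 19698; Wₕ = Nₕ/N.
sector A: (8474/19698)²·3.11²/498 = 0.003594381
sector B: (5589/19698)²·7.21²/650 = 0.006438447
sector C: (5635/19698)²·5.37²/1297 = 0.001819500
Sum = 0.011852328 → 0.011852.

0.011852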